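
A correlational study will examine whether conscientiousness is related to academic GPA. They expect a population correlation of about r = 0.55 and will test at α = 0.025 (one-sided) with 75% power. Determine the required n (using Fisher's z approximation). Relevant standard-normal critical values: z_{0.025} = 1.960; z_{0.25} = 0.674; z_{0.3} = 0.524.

n = 22

Fisher's z: C = ½·ln((1+r)/(1−r)) = ½·ln(3.4444) = 0.6184.
n = ((z_{α} + z_β)/C)² + 3.
(1.960 + 0.674) / 0.6184 = 2.634 / 0.6184 = 4.259.
n = 4.259² + 3 = 18.14 + 3 = 21.1.
Round up.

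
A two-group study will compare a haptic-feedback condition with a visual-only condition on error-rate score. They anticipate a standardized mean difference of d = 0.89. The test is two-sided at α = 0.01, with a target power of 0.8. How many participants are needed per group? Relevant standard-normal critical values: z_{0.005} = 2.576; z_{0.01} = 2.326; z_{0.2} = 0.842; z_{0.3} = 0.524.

n = 30 per group

For two independent groups with equal n: n = 2·((z_{α/2} + z_β) / d)².
z_{α/2} + z_β = 2.576 + 0.842 = 3.418.
n = 2 × (3.418 / 0.89)² = 2 × 3.840² = 2 × 14.75 = 29.5.
Round up to the next whole participant.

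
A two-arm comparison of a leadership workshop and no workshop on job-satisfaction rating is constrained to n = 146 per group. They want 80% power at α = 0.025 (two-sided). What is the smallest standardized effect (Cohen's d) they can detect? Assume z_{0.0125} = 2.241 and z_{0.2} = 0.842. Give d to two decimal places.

For two independent groups of n = 146 each: d_min = (z_{α/2} + z_β)·√(2/n).
z-sum = 2.241 + 0.842 = 3.083.
d_min = 3.083 × √(2/146) = 3.083 × 0.1170 = 0.361.

d_min ≈ 0.36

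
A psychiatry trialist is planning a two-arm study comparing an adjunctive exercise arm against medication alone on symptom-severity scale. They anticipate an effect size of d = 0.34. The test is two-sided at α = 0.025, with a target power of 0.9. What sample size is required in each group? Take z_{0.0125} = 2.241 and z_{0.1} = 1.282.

n = 215 per group

For two independent groups with equal n: n = 2·((z_{α/2} + z_β) / d)².
z_{α/2} + z_β = 2.241 + 1.282 = 3.523.
n = 2 × (3.523 / 0.34)² = 2 × 10.362² = 2 × 107.37 = 214.7.
Round up to the next whole participant.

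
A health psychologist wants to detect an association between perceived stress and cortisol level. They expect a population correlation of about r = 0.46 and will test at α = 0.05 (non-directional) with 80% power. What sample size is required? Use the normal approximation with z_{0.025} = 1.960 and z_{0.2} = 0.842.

Fisher's z: C = ½·ln((1+r)/(1−r)) = ½·ln(2.7037) = 0.4973.
n = ((z_{α/2} + z_β)/C)² + 3.
(1.960 + 0.842) / 0.4973 = 2.802 / 0.4973 = 5.634.
n = 5.634² + 3 = 31.75 + 3 = 34.7.
Round up.

n = 35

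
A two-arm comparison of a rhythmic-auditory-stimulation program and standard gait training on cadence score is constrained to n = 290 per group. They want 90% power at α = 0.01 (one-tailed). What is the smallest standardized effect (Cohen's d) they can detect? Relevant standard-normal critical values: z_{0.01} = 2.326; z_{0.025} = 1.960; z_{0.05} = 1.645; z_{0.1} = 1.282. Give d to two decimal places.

d_min ≈ 0.30

For two independent groups of n = 290 each: d_min = (z_{α} + z_β)·√(2/n).
z-sum = 2.326 + 1.282 = 3.608.
d_min = 3.608 × √(2/290) = 3.608 × 0.0830 = 0.300.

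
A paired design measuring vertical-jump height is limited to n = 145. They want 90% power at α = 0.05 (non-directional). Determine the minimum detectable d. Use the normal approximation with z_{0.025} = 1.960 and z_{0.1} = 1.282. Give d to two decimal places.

d_min ≈ 0.27

For a single sample (or paired design) of n = 145: d_min = (z_{α/2} + z_β)/√n.
z-sum = 1.960 + 1.282 = 3.242.
d_min = 3.242 / √145 = 3.242 / 12.042 = 0.269.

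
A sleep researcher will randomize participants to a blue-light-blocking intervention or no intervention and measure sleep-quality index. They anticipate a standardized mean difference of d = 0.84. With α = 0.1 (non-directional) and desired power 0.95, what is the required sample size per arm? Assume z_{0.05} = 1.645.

For two independent groups with equal n: n = 2·((z_{α/2} + z_β) / d)².
z_{α/2} + z_β = 1.645 + 1.645 = 3.290.
n = 2 × (3.290 / 0.84)² = 2 × 3.917² = 2 × 15.34 = 30.7.
Round up to the next whole participant.

n = 31 per group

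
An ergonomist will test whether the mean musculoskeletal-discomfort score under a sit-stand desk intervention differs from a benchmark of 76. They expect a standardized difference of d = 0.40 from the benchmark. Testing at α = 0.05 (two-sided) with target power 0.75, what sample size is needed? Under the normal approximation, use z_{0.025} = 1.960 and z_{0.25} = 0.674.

n = 44

For a one-sample test: n = ((z_{α/2} + z_β) / d)².
z_{α/2} + z_β = 1.960 + 0.674 = 2.634.
n = (2.634 / 0.40)² = 6.585² = 43.36.
Round up.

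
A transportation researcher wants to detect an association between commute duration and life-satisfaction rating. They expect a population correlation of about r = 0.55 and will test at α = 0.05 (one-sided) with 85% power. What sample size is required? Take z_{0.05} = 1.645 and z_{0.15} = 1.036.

Fisher's z: C = ½·ln((1+r)/(1−r)) = ½·ln(3.4444) = 0.6184.
n = ((z_{α} + z_β)/C)² + 3.
(1.645 + 1.036) / 0.6184 = 2.681 / 0.6184 = 4.335.
n = 4.335² + 3 = 18.80 + 3 = 21.8.
Round up.

n = 22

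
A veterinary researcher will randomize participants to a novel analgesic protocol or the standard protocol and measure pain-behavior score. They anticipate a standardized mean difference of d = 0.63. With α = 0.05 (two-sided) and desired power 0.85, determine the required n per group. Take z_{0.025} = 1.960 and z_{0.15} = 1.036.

For two independent groups with equal n: n = 2·((z_{α/2} + z_β) / d)².
z_{α/2} + z_β = 1.960 + 1.036 = 2.996.
n = 2 × (2.996 / 0.63)² = 2 × 4.756² = 2 × 22.62 = 45.2.
Round up to the next whole participant.

n = 46 per group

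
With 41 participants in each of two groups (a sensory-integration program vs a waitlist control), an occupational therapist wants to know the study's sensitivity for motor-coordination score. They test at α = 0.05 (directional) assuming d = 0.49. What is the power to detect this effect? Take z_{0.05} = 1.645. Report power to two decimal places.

For two equal groups, power = Φ(d·√(n/2) − z_{α}).
d·√(n/2) = 0.49 × √(41/2) = 0.49 × 4.528 = 2.219.
z_β = 2.219 − 1.645 = 0.574.
Power = Φ(0.574) = 0.717.

power ≈ 0.72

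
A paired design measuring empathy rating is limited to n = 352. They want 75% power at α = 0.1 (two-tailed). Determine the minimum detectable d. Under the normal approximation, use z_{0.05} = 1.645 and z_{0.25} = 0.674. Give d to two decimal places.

d_min ≈ 0.12

For a single sample (or paired design) of n = 352: d_min = (z_{α/2} + z_β)/√n.
z-sum = 1.645 + 0.674 = 2.319.
d_min = 2.319 / √352 = 2.319 / 18.762 = 0.124.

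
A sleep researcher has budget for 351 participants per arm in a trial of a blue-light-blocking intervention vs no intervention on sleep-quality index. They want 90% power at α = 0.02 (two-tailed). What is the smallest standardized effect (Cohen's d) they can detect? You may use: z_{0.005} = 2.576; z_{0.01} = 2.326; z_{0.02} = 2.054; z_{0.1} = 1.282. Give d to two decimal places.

d_min ≈ 0.27

For two independent groups of n = 351 each: d_min = (z_{α/2} + z_β)·√(2/n).
z-sum = 2.326 + 1.282 = 3.608.
d_min = 3.608 × √(2/351) = 3.608 × 0.0755 = 0.272.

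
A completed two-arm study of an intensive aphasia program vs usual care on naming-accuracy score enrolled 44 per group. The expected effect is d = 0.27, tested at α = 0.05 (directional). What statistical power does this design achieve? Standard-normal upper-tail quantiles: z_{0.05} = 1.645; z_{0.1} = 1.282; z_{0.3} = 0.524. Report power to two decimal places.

power ≈ 0.35

For two equal groups, power = Φ(d·√(n/2) − z_{α}).
d·√(n/2) = 0.27 × √(44/2) = 0.27 × 4.690 = 1.266.
z_β = 1.266 − 1.645 = -0.379.
Power = Φ(-0.379) = 0.352.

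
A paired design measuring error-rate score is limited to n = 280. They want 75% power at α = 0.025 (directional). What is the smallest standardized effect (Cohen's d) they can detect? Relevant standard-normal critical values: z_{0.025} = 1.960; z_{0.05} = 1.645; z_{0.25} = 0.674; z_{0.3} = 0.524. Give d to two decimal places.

For a single sample (or paired design) of n = 280: d_min = (z_{α} + z_β)/√n.
z-sum = 1.960 + 0.674 = 2.634.
d_min = 2.634 / √280 = 2.634 / 16.733 = 0.157.

d_min ≈ 0.16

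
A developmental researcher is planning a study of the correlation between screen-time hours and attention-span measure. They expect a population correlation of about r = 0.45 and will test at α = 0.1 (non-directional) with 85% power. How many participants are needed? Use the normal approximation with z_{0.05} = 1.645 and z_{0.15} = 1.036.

n = 34

Fisher's z: C = ½·ln((1+r)/(1−r)) = ½·ln(2.6364) = 0.4847.
n = ((z_{α/2} + z_β)/C)² + 3.
(1.645 + 1.036) / 0.4847 = 2.681 / 0.4847 = 5.531.
n = 5.531² + 3 = 30.59 + 3 = 33.6.
Round up.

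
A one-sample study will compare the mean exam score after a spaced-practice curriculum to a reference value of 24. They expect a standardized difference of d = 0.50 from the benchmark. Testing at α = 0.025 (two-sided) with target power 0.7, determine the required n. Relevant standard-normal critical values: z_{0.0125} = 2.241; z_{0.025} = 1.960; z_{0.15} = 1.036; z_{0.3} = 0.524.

For a one-sample test: n = ((z_{α/2} + z_β) / d)².
z_{α/2} + z_β = 2.241 + 0.524 = 2.765.
n = (2.765 / 0.50)² = 5.530² = 30.58.
Round up.

n = 31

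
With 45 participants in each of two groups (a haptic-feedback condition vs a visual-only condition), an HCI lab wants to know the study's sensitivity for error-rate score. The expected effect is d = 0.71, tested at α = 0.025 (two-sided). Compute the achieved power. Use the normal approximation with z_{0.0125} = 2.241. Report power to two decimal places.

power ≈ 0.87

For two equal groups, power = Φ(d·√(n/2) − z_{α/2}).
d·√(n/2) = 0.71 × √(45/2) = 0.71 × 4.743 = 3.368.
z_β = 3.368 − 2.241 = 1.127.
Power = Φ(1.127) = 0.870.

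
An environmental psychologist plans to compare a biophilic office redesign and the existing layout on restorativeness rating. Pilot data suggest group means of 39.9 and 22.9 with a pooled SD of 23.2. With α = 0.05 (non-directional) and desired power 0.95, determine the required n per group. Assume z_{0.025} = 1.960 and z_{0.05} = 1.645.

n = 49 per group

Cohen's d = |M₁ − M₂| / SD_pooled = |39.9 − 22.9| / 23.2 = 17.0 / 23.2 = 0.733.
For two independent groups with equal n: n = 2·((z_{α/2} + z_β) / d)².
z_{α/2} + z_β = 1.960 + 1.645 = 3.605.
n = 2 × (3.605 / 0.733)² = 2 × 4.918² = 2 × 24.19 = 48.4.
Round up to the next whole participant.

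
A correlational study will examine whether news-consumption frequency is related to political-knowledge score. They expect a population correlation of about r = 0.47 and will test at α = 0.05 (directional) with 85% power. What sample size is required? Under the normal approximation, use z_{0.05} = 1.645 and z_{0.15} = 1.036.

Fisher's z: C = ½·ln((1+r)/(1−r)) = ½·ln(2.7736) = 0.5101.
n = ((z_{α} + z_β)/C)² + 3.
(1.645 + 1.036) / 0.5101 = 2.681 / 0.5101 = 5.256.
n = 5.256² + 3 = 27.62 + 3 = 30.6.
Round up.

n = 31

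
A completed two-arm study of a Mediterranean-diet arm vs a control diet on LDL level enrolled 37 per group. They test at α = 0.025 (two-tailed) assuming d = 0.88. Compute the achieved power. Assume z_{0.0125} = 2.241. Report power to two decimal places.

For two equal groups, power = Φ(d·√(n/2) − z_{α/2}).
d·√(n/2) = 0.88 × √(37/2) = 0.88 × 4.301 = 3.785.
z_β = 3.785 − 2.241 = 1.544.
Power = Φ(1.544) = 0.939.

power ≈ 0.94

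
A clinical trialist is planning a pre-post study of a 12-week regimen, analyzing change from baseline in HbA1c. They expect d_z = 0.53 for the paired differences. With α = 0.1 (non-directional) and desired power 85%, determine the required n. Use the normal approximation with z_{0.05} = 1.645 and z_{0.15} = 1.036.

n = 26 pairs

For a paired (one-sample on differences) test: n = ((z_{α/2} + z_β) / d)².
z_{α/2} + z_β = 1.645 + 1.036 = 2.681.
n = (2.681 / 0.53)² = 5.058² = 25.59.
Round up.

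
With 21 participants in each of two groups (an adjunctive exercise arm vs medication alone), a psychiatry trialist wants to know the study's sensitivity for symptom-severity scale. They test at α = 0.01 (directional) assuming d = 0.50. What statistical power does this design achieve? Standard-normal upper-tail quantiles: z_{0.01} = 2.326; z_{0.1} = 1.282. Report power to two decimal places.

power ≈ 0.24

For two equal groups, power = Φ(d·√(n/2) − z_{α}).
d·√(n/2) = 0.50 × √(21/2) = 0.50 × 3.240 = 1.620.
z_β = 1.620 − 2.326 = -0.706.
Power = Φ(-0.706) = 0.240.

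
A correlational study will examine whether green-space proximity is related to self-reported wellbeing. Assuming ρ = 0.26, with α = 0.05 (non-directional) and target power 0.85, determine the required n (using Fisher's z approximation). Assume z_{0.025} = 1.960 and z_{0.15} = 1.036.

Fisher's z: C = ½·ln((1+r)/(1−r)) = ½·ln(1.7027) = 0.2661.
n = ((z_{α/2} + z_β)/C)² + 3.
(1.960 + 1.036) / 0.2661 = 2.996 / 0.2661 = 11.259.
n = 11.259² + 3 = 126.76 + 3 = 129.8.
Round up.

n = 130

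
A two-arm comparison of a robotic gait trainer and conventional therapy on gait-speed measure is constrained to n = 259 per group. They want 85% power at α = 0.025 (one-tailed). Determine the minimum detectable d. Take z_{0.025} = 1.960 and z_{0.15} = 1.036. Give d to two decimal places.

For two independent groups of n = 259 each: d_min = (z_{α} + z_β)·√(2/n).
z-sum = 1.960 + 1.036 = 2.996.
d_min = 2.996 × √(2/259) = 2.996 × 0.0879 = 0.263.

d_min ≈ 0.26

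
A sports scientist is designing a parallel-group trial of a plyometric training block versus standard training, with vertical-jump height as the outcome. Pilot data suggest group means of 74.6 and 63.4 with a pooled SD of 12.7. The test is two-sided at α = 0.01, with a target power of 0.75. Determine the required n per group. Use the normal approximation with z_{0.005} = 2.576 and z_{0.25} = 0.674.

Cohen's d = |M₁ − M₂| / SD_pooled = |74.6 − 63.4| / 12.7 = 11.2 / 12.7 = 0.882.
For two independent groups with equal n: n = 2·((z_{α/2} + z_β) / d)².
z_{α/2} + z_β = 2.576 + 0.674 = 3.250.
n = 2 × (3.250 / 0.882)² = 2 × 3.685² = 2 × 13.58 = 27.2.
Round up to the next whole participant.

n = 28 per group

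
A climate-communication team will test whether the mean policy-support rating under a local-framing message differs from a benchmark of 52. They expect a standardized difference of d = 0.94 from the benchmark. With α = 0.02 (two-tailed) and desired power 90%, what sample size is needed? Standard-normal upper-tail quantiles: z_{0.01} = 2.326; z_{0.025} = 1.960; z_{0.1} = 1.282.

n = 15

For a one-sample test: n = ((z_{α/2} + z_β) / d)².
z_{α/2} + z_β = 2.326 + 1.282 = 3.608.
n = (3.608 / 0.94)² = 3.838² = 14.73.
Round up.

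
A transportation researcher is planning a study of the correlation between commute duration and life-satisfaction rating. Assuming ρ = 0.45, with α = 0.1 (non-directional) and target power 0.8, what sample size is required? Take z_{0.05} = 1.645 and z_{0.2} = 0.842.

Fisher's z: C = ½·ln((1+r)/(1−r)) = ½·ln(2.6364) = 0.4847.
n = ((z_{α/2} + z_β)/C)² + 3.
(1.645 + 0.842) / 0.4847 = 2.487 / 0.4847 = 5.131.
n = 5.131² + 3 = 26.33 + 3 = 29.3.
Round up.

n = 30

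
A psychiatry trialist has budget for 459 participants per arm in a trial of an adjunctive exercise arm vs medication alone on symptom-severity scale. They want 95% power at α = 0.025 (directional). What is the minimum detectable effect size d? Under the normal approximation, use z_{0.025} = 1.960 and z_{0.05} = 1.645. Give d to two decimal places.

For two independent groups of n = 459 each: d_min = (z_{α} + z_β)·√(2/n).
z-sum = 1.960 + 1.645 = 3.605.
d_min = 3.605 × √(2/459) = 3.605 × 0.0660 = 0.238.

d_min ≈ 0.24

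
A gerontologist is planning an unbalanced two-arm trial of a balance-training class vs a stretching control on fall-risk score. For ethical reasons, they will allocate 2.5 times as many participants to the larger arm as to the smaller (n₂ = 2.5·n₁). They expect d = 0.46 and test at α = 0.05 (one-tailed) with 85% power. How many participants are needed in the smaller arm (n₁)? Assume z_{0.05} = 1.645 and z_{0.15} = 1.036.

n₁ = 48

With allocation ratio k = n₂/n₁ = 2.5, Var(x̄₁−x̄₂) = σ²(1/n₁ + 1/(k·n₁)) = σ²·(k+1)/(k·n₁).
So n₁ = (1 + 1/k)·((z_{α} + z_β)/d)² = 1.400 × (2.681/0.46)².
n₁ = 1.400 × 33.97 = 47.6.
Round up: n₁ = 48, giving n₂ = 2.5 × 48 = 120.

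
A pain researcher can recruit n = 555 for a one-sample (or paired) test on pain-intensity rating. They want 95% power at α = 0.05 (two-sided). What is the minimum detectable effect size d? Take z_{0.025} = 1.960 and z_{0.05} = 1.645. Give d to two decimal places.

For a single sample (or paired design) of n = 555: d_min = (z_{α/2} + z_β)/√n.
z-sum = 1.960 + 1.645 = 3.605.
d_min = 3.605 / √555 = 3.605 / 23.558 = 0.153.

d_min ≈ 0.15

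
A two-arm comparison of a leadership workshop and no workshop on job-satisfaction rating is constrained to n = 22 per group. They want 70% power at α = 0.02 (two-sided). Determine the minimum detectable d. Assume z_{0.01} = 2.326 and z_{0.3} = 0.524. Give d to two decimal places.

d_min ≈ 0.86

For two independent groups of n = 22 each: d_min = (z_{α/2} + z_β)·√(2/n).
z-sum = 2.326 + 0.524 = 2.850.
d_min = 2.850 × √(2/22) = 2.850 × 0.3015 = 0.859.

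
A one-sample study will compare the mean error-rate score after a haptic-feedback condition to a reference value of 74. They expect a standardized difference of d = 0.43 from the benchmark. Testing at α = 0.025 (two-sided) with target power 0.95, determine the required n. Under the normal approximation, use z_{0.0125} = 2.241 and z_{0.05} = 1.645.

For a one-sample test: n = ((z_{α/2} + z_β) / d)².
z_{α/2} + z_β = 2.241 + 1.645 = 3.886.
n = (3.886 / 0.43)² = 9.037² = 81.67.
Round up.

n = 82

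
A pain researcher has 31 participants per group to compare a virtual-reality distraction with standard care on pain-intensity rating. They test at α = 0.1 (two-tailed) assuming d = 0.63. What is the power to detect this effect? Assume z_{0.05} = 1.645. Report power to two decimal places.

power ≈ 0.80

For two equal groups, power = Φ(d·√(n/2) − z_{α/2}).
d·√(n/2) = 0.63 × √(31/2) = 0.63 × 3.937 = 2.480.
z_β = 2.480 − 1.645 = 0.835.
Power = Φ(0.835) = 0.798.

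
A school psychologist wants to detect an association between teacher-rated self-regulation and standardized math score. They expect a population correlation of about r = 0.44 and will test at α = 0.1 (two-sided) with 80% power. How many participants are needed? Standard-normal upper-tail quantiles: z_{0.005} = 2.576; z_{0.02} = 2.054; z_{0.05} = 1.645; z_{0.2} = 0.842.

n = 31

Fisher's z: C = ½·ln((1+r)/(1−r)) = ½·ln(2.5714) = 0.4722.
n = ((z_{α/2} + z_β)/C)² + 3.
(1.645 + 0.842) / 0.4722 = 2.487 / 0.4722 = 5.267.
n = 5.267² + 3 = 27.74 + 3 = 30.7.
Round up.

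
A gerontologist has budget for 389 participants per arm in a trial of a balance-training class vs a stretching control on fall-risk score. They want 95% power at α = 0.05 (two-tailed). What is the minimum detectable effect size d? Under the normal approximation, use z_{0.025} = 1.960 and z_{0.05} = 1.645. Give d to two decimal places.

d_min ≈ 0.26

For two independent groups of n = 389 each: d_min = (z_{α/2} + z_β)·√(2/n).
z-sum = 1.960 + 1.645 = 3.605.
d_min = 3.605 × √(2/389) = 3.605 × 0.0717 = 0.258.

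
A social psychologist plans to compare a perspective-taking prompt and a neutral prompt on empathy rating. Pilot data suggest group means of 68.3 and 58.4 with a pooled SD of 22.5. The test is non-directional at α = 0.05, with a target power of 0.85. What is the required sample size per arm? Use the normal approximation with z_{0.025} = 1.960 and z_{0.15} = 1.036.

Cohen's d = |M₁ − M₂| / SD_pooled = |68.3 − 58.4| / 22.5 = 9.9 / 22.5 = 0.440.
For two independent groups with equal n: n = 2·((z_{α/2} + z_β) / d)².
z_{α/2} + z_β = 1.960 + 1.036 = 2.996.
n = 2 × (2.996 / 0.440)² = 2 × 6.809² = 2 × 46.36 = 92.7.
Round up to the next whole participant.

n = 93 per group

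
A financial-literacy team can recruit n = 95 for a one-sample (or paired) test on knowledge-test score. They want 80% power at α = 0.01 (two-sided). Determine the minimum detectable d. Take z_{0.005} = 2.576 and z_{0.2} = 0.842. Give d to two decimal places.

For a single sample (or paired design) of n = 95: d_min = (z_{α/2} + z_β)/√n.
z-sum = 2.576 + 0.842 = 3.418.
d_min = 3.418 / √95 = 3.418 / 9.747 = 0.351.

d_min ≈ 0.35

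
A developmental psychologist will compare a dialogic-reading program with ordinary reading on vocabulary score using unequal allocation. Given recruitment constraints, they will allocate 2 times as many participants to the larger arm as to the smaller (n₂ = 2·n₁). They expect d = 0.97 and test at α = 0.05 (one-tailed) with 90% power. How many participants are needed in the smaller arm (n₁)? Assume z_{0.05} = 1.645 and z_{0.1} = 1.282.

With allocation ratio k = n₂/n₁ = 2, Var(x̄₁−x̄₂) = σ²(1/n₁ + 1/(k·n₁)) = σ²·(k+1)/(k·n₁).
So n₁ = (1 + 1/k)·((z_{α} + z_β)/d)² = 1.500 × (2.927/0.97)².
n₁ = 1.500 × 9.11 = 13.7.
Round up: n₁ = 14, giving n₂ = 2 × 14 = 28.

n₁ = 14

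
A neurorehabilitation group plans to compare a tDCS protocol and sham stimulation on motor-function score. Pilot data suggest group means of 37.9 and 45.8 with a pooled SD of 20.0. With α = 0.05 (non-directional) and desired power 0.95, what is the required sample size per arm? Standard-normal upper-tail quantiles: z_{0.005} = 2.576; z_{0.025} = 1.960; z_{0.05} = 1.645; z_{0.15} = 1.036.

n = 167 per group

Cohen's d = |M₁ − M₂| / SD_pooled = |37.9 − 45.8| / 20.0 = 7.9 / 20.0 = 0.395.
For two independent groups with equal n: n = 2·((z_{α/2} + z_β) / d)².
z_{α/2} + z_β = 1.960 + 1.645 = 3.605.
n = 2 × (3.605 / 0.395)² = 2 × 9.127² = 2 × 83.29 = 166.6.
Round up to the next whole participant.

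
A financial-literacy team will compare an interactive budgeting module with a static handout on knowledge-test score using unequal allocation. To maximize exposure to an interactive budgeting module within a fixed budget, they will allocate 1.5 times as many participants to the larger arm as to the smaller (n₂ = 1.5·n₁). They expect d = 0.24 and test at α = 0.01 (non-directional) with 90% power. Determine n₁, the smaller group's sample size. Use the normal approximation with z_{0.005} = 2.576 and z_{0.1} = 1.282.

n₁ = 431

With allocation ratio k = n₂/n₁ = 1.5, Var(x̄₁−x̄₂) = σ²(1/n₁ + 1/(k·n₁)) = σ²·(k+1)/(k·n₁).
So n₁ = (1 + 1/k)·((z_{α/2} + z_β)/d)² = 1.667 × (3.858/0.24)².
n₁ = 1.667 × 258.41 = 430.7.
Round up: n₁ = 431, giving n₂ = ⌈1.5 × 431⌉ = ⌈646.5⌉ = 647.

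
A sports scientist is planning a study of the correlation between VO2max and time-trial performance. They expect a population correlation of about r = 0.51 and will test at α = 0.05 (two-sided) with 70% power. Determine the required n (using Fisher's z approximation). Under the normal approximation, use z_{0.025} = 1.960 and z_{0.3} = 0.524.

Fisher's z: C = ½·ln((1+r)/(1−r)) = ½·ln(3.0816) = 0.5627.
n = ((z_{α/2} + z_β)/C)² + 3.
(1.960 + 0.524) / 0.5627 = 2.484 / 0.5627 = 4.414.
n = 4.414² + 3 = 19.49 + 3 = 22.5.
Round up.

n = 23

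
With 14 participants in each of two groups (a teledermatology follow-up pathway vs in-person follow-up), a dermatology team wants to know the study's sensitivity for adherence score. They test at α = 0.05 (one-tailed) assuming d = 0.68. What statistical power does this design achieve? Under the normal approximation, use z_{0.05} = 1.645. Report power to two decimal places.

power ≈ 0.56

For two equal groups, power = Φ(d·√(n/2) − z_{α}).
d·√(n/2) = 0.68 × √(14/2) = 0.68 × 2.646 = 1.799.
z_β = 1.799 − 1.645 = 0.154.
Power = Φ(0.154) = 0.561.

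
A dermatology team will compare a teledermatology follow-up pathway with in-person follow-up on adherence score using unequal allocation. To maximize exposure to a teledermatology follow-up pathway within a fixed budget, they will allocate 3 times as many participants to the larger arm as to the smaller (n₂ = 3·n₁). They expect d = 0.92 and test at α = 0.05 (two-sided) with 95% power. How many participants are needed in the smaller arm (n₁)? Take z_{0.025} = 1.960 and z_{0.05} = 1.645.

With allocation ratio k = n₂/n₁ = 3, Var(x̄₁−x̄₂) = σ²(1/n₁ + 1/(k·n₁)) = σ²·(k+1)/(k·n₁).
So n₁ = (1 + 1/k)·((z_{α/2} + z_β)/d)² = 1.333 × (3.605/0.92)².
n₁ = 1.333 × 15.35 = 20.5.
Round up: n₁ = 21, giving n₂ = 3 × 21 = 63.

n₁ = 21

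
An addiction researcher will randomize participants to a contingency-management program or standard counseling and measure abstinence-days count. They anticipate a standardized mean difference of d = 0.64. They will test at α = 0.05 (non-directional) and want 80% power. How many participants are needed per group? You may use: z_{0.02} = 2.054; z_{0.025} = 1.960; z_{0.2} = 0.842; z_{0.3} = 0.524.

n = 39 per group

For two independent groups with equal n: n = 2·((z_{α/2} + z_β) / d)².
z_{α/2} + z_β = 1.960 + 0.842 = 2.802.
n = 2 × (2.802 / 0.64)² = 2 × 4.378² = 2 × 19.17 = 38.3.
Round up to the next whole participant.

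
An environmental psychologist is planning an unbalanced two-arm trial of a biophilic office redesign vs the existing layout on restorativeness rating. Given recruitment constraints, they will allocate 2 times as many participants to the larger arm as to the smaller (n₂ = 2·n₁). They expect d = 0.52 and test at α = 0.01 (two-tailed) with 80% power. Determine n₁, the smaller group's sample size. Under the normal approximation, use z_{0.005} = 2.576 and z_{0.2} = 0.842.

With allocation ratio k = n₂/n₁ = 2, Var(x̄₁−x̄₂) = σ²(1/n₁ + 1/(k·n₁)) = σ²·(k+1)/(k·n₁).
So n₁ = (1 + 1/k)·((z_{α/2} + z_β)/d)² = 1.500 × (3.418/0.52)².
n₁ = 1.500 × 43.21 = 64.8.
Round up: n₁ = 65, giving n₂ = 2 × 65 = 130.

n₁ = 65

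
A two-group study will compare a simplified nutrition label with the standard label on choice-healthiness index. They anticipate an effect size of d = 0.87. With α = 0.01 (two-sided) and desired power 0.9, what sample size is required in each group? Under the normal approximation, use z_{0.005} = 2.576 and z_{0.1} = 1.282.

n = 40 per group

For two independent groups with equal n: n = 2·((z_{α/2} + z_β) / d)².
z_{α/2} + z_β = 2.576 + 1.282 = 3.858.
n = 2 × (3.858 / 0.87)² = 2 × 4.434² = 2 × 19.66 = 39.3.
Round up to the next whole participant.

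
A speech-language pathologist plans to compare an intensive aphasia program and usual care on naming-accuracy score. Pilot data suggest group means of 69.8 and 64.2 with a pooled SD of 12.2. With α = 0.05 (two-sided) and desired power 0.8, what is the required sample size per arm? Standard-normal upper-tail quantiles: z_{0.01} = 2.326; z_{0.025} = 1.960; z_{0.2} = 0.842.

n = 75 per group

Cohen's d = |M₁ − M₂| / SD_pooled = |69.8 − 64.2| / 12.2 = 5.6 / 12.2 = 0.459.
For two independent groups with equal n: n = 2·((z_{α/2} + z_β) / d)².
z_{α/2} + z_β = 1.960 + 0.842 = 2.802.
n = 2 × (2.802 / 0.459)² = 2 × 6.105² = 2 × 37.27 = 74.5.
Round up to the next whole participant.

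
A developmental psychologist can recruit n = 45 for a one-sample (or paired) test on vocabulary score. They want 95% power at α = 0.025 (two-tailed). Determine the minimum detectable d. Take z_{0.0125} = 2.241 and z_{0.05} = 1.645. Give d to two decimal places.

For a single sample (or paired design) of n = 45: d_min = (z_{α/2} + z_β)/√n.
z-sum = 2.241 + 1.645 = 3.886.
d_min = 3.886 / √45 = 3.886 / 6.708 = 0.579.

d_min ≈ 0.58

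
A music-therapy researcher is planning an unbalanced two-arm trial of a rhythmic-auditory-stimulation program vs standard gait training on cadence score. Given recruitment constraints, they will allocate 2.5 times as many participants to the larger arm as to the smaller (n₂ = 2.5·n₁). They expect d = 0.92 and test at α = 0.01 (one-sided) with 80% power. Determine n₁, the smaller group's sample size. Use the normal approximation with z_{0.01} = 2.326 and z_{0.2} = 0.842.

With allocation ratio k = n₂/n₁ = 2.5, Var(x̄₁−x̄₂) = σ²(1/n₁ + 1/(k·n₁)) = σ²·(k+1)/(k·n₁).
So n₁ = (1 + 1/k)·((z_{α} + z_β)/d)² = 1.400 × (3.168/0.92)².
n₁ = 1.400 × 11.86 = 16.6.
Round up: n₁ = 17, giving n₂ = ⌈2.5 × 17⌉ = ⌈42.5⌉ = 43.

n₁ = 17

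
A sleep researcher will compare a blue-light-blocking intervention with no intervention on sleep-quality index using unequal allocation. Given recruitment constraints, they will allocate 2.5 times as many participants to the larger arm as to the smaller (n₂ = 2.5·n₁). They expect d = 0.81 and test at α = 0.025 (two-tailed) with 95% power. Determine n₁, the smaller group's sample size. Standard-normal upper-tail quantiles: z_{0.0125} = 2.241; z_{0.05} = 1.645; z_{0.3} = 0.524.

n₁ = 33

With allocation ratio k = n₂/n₁ = 2.5, Var(x̄₁−x̄₂) = σ²(1/n₁ + 1/(k·n₁)) = σ²·(k+1)/(k·n₁).
So n₁ = (1 + 1/k)·((z_{α/2} + z_β)/d)² = 1.400 × (3.886/0.81)².
n₁ = 1.400 × 23.02 = 32.2.
Round up: n₁ = 33, giving n₂ = ⌈2.5 × 33⌉ = ⌈82.5⌉ = 83.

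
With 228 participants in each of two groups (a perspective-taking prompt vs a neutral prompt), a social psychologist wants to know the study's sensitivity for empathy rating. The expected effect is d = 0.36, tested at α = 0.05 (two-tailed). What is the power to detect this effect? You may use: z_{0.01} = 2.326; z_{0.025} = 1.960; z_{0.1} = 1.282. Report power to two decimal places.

For two equal groups, power = Φ(d·√(n/2) − z_{α/2}).
d·√(n/2) = 0.36 × √(228/2) = 0.36 × 10.677 = 3.844.
z_β = 3.844 − 1.960 = 1.884.
Power = Φ(1.884) = 0.970.

power ≈ 0.97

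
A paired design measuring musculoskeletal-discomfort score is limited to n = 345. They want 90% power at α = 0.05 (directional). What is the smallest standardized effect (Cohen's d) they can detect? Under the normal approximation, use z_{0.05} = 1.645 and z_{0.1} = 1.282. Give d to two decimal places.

d_min ≈ 0.16

For a single sample (or paired design) of n = 345: d_min = (z_{α} + z_β)/√n.
z-sum = 1.645 + 1.282 = 2.927.
d_min = 2.927 / √345 = 2.927 / 18.574 = 0.158.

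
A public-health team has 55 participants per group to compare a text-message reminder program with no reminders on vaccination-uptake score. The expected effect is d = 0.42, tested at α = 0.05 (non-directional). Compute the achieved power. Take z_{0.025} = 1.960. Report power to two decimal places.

For two equal groups, power = Φ(d·√(n/2) − z_{α/2}).
d·√(n/2) = 0.42 × √(55/2) = 0.42 × 5.244 = 2.202.
z_β = 2.202 − 1.960 = 0.242.
Power = Φ(0.242) = 0.596.

power ≈ 0.60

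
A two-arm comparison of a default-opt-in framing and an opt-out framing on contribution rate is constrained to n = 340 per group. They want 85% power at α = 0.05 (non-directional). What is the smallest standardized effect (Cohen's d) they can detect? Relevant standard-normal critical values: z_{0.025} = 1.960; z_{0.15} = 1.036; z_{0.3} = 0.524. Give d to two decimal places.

d_min ≈ 0.23

For two independent groups of n = 340 each: d_min = (z_{α/2} + z_β)·√(2/n).
z-sum = 1.960 + 1.036 = 2.996.
d_min = 2.996 × √(2/340) = 2.996 × 0.0767 = 0.230.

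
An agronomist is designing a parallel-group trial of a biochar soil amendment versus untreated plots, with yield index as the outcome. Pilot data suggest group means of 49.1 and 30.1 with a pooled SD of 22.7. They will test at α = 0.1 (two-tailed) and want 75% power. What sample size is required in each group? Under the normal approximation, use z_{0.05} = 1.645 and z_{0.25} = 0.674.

Cohen's d = |M₁ − M₂| / SD_pooled = |49.1 − 30.1| / 22.7 = 19.0 / 22.7 = 0.837.
For two independent groups with equal n: n = 2·((z_{α/2} + z_β) / d)².
z_{α/2} + z_β = 1.645 + 0.674 = 2.319.
n = 2 × (2.319 / 0.837)² = 2 × 2.771² = 2 × 7.68 = 15.4.
Round up to the next whole participant.

n = 16 per group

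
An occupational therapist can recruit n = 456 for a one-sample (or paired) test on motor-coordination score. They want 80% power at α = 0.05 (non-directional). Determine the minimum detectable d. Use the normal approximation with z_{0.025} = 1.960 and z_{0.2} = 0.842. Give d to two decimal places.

d_min ≈ 0.13

For a single sample (or paired design) of n = 456: d_min = (z_{α/2} + z_β)/√n.
z-sum = 1.960 + 0.842 = 2.802.
d_min = 2.802 / √456 = 2.802 / 21.354 = 0.131.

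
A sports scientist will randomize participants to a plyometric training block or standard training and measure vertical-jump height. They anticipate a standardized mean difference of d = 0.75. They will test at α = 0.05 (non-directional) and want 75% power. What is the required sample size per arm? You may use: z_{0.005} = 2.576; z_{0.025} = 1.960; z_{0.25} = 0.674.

For two independent groups with equal n: n = 2·((z_{α/2} + z_β) / d)².
z_{α/2} + z_β = 1.960 + 0.674 = 2.634.
n = 2 × (2.634 / 0.75)² = 2 × 3.512² = 2 × 12.33 = 24.7.
Round up to the next whole participant.

n = 25 per group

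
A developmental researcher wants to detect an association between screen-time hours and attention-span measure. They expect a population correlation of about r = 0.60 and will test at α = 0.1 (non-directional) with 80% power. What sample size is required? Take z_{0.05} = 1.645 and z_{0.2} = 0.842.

n = 16

Fisher's z: C = ½·ln((1+r)/(1−r)) = ½·ln(4.0000) = 0.6931.
n = ((z_{α/2} + z_β)/C)² + 3.
(1.645 + 0.842) / 0.6931 = 2.487 / 0.6931 = 3.588.
n = 3.588² + 3 = 12.88 + 3 = 15.9.
Round up.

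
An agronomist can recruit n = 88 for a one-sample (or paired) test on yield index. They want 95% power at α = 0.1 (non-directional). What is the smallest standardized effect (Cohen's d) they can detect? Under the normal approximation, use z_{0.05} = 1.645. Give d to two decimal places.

For a single sample (or paired design) of n = 88: d_min = (z_{α/2} + z_β)/√n.
z-sum = 1.645 + 1.645 = 3.290.
d_min = 3.290 / √88 = 3.290 / 9.381 = 0.351.

d_min ≈ 0.35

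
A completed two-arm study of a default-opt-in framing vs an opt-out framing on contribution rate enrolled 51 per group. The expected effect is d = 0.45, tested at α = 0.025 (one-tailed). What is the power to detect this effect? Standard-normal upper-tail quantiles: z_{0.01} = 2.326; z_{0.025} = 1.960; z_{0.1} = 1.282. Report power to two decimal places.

For two equal groups, power = Φ(d·√(n/2) − z_{α}).
d·√(n/2) = 0.45 × √(51/2) = 0.45 × 5.050 = 2.272.
z_β = 2.272 − 1.960 = 0.312.
Power = Φ(0.312) = 0.623.

power ≈ 0.62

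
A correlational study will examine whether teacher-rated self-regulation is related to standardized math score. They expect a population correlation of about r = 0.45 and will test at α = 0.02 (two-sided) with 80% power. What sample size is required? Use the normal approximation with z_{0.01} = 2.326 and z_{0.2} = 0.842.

n = 46

Fisher's z: C = ½·ln((1+r)/(1−r)) = ½·ln(2.6364) = 0.4847.
n = ((z_{α/2} + z_β)/C)² + 3.
(2.326 + 0.842) / 0.4847 = 3.168 / 0.4847 = 6.536.
n = 6.536² + 3 = 42.72 + 3 = 45.7.
Round up.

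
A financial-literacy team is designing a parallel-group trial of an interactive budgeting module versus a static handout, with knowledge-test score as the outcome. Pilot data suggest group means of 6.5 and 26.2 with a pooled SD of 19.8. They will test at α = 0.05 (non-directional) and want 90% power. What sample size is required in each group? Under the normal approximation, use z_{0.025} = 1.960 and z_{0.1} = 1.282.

Cohen's d = |M₁ − M₂| / SD_pooled = |6.5 − 26.2| / 19.8 = 19.7 / 19.8 = 0.995.
For two independent groups with equal n: n = 2·((z_{α/2} + z_β) / d)².
z_{α/2} + z_β = 1.960 + 1.282 = 3.242.
n = 2 × (3.242 / 0.995)² = 2 × 3.258² = 2 × 10.62 = 21.2.
Round up to the next whole participant.

n = 22 per group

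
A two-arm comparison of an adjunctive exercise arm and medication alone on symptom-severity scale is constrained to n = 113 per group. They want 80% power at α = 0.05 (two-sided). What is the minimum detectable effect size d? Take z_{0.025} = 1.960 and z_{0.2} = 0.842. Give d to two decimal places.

d_min ≈ 0.37

For two independent groups of n = 113 each: d_min = (z_{α/2} + z_β)·√(2/n).
z-sum = 1.960 + 0.842 = 2.802.
d_min = 2.802 × √(2/113) = 2.802 × 0.1330 = 0.373.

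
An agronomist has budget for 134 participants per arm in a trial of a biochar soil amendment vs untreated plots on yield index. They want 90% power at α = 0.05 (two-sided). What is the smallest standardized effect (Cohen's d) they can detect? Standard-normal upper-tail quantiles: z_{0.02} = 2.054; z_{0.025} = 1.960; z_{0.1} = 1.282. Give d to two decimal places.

For two independent groups of n = 134 each: d_min = (z_{α/2} + z_β)·√(2/n).
z-sum = 1.960 + 1.282 = 3.242.
d_min = 3.242 × √(2/134) = 3.242 × 0.1222 = 0.396.

d_min ≈ 0.40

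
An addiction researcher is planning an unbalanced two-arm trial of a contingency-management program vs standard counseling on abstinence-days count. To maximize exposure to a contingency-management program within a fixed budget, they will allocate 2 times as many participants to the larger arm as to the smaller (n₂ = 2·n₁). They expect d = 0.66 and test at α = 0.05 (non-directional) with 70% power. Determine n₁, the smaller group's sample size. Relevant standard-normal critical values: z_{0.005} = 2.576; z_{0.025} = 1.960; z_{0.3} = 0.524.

With allocation ratio k = n₂/n₁ = 2, Var(x̄₁−x̄₂) = σ²(1/n₁ + 1/(k·n₁)) = σ²·(k+1)/(k·n₁).
So n₁ = (1 + 1/k)·((z_{α/2} + z_β)/d)² = 1.500 × (2.484/0.66)².
n₁ = 1.500 × 14.16 = 21.2.
Round up: n₁ = 22, giving n₂ = 2 × 22 = 44.

n₁ = 22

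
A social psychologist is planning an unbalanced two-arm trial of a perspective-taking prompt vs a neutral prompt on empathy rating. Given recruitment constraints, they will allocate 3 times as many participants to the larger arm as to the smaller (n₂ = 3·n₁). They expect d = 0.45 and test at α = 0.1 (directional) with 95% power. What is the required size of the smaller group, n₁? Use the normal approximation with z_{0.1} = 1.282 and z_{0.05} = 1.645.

n₁ = 57

With allocation ratio k = n₂/n₁ = 3, Var(x̄₁−x̄₂) = σ²(1/n₁ + 1/(k·n₁)) = σ²·(k+1)/(k·n₁).
So n₁ = (1 + 1/k)·((z_{α} + z_β)/d)² = 1.333 × (2.927/0.45)².
n₁ = 1.333 × 42.31 = 56.4.
Round up: n₁ = 57, giving n₂ = 3 × 57 = 171.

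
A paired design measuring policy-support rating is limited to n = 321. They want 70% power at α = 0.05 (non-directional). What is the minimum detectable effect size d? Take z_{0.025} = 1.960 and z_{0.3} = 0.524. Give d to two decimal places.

d_min ≈ 0.14

For a single sample (or paired design) of n = 321: d_min = (z_{α/2} + z_β)/√n.
z-sum = 1.960 + 0.524 = 2.484.
d_min = 2.484 / √321 = 2.484 / 17.916 = 0.139.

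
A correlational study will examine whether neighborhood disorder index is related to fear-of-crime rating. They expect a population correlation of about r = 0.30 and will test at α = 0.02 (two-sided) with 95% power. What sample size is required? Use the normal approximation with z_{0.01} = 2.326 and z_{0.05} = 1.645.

Fisher's z: C = ½·ln((1+r)/(1−r)) = ½·ln(1.8571) = 0.3095.
n = ((z_{α/2} + z_β)/C)² + 3.
(2.326 + 1.645) / 0.3095 = 3.971 / 0.3095 = 12.830.
n = 12.830² + 3 = 164.62 + 3 = 167.6.
Round up.

n = 168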